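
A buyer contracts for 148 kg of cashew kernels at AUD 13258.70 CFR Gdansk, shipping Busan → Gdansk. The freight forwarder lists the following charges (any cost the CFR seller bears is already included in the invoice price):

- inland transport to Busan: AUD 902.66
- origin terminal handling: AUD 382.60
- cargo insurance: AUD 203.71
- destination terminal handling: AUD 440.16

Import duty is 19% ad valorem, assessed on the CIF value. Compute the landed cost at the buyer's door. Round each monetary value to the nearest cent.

CFR: the seller pays costs through ocean freight to the destination port, but not insurance.
Already in the invoice (seller's account under CFR): inland to port, origin terminal — exclude.
CIF value = CFR price + insurance = 13258.70 + 203.71 = 13462.41
Import duty = 13462.41 × 19% = 2557.86
Buyer bears: insurance 203.71 + destination terminal 440.16 + duty 2557.86 = 3201.73
Landed cost = invoice 13258.70 + 3201.73 = 16460.43

Total landed cost: AUD 16460.43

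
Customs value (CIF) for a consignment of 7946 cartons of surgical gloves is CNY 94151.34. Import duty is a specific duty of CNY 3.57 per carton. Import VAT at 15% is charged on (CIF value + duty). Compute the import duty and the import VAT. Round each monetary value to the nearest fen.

Import duty: CNY 28367.22; import VAT: CNY 18377.78

Import duty = 7946 × 3.57 = 28367.22
VAT base = CIF + duty = 94151.34 + 28367.22 = 122518.56
Import VAT = 122518.56 × 15% = 18377.78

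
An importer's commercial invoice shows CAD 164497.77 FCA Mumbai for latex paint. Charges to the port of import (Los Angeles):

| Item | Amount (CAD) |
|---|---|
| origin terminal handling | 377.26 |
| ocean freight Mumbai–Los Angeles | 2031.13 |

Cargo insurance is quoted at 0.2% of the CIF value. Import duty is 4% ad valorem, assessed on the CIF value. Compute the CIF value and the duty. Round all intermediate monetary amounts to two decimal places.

CIF value: CAD 167240.64; import duty: CAD 6689.63

Let C be the CIF value. C = FCA price + pre-shipment costs + freight + 0.2% × C
C − 0.2% × C = 164497.77 + 377.26 + 2031.13
0.998 × C = 166906.16
C = 166906.16 / 0.998 = 167240.64
Insurance premium = 0.2% × 167240.64 = 334.48
Import duty = 167240.64 × 4% = 6689.63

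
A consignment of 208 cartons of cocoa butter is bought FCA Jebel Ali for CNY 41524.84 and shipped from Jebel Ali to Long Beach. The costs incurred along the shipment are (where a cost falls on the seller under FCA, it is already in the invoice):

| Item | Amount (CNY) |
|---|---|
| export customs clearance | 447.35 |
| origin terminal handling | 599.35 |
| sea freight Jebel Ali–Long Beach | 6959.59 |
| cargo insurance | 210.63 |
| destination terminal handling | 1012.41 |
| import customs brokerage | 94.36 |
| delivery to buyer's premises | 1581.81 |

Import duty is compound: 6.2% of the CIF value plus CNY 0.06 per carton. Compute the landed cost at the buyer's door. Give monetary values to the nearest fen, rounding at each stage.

Total landed cost: CNY 55051.72

FCA: the seller delivers export-cleared goods to the carrier; the buyer bears costs from that point.
Already in the invoice (seller's account under FCA): export clearance — exclude.
CIF value = FCA price + origin terminal + freight + insurance = 41524.84 + 599.35 + 6959.59 + 210.63 = 49294.41
Ad valorem component: 49294.41 × 6.2% = 3056.25
Specific component: 208 × 0.06 = 12.48
Import duty = 3056.25 + 12.48 = 3068.73
Buyer bears: origin terminal 599.35 + freight 6959.59 + insurance 210.63 + destination terminal 1012.41 + brokerage 94.36 + delivery 1581.81 + duty 3068.73 = 13526.88
Landed cost = invoice 41524.84 + 13526.88 = 55051.72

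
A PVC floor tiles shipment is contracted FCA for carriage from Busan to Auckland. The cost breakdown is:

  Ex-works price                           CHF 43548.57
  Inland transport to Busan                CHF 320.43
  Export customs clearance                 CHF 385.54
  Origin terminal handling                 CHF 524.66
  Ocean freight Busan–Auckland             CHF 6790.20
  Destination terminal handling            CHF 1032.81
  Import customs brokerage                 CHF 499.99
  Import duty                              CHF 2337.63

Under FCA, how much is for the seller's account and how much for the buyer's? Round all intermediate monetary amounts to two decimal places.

FCA: the seller delivers export-cleared goods to the carrier; the buyer bears costs from that point.
Seller's account: goods 43548.57 + inland to port 320.43 + export clearance 385.54 = 44254.54
Buyer's account: origin terminal 524.66 + freight 6790.20 + destination terminal 1032.81 + brokerage 499.99 + duty 2337.63 = 11185.29

Seller: CHF 44254.54; buyer: CHF 11185.29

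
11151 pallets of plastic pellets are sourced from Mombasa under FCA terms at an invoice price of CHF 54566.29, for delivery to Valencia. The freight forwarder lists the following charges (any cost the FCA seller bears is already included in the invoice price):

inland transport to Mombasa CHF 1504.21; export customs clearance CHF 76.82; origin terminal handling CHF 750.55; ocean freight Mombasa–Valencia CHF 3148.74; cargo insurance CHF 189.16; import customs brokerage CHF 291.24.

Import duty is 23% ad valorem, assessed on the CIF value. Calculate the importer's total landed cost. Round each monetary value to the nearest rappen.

FCA: the seller delivers export-cleared goods to the carrier; the buyer bears costs from that point.
Already in the invoice (seller's account under FCA): inland to port, export clearance — exclude.
CIF value = FCA price + origin terminal + freight + insurance = 54566.29 + 750.55 + 3148.74 + 189.16 = 58654.74
Import duty = 58654.74 × 23% = 13490.59
Buyer bears: origin terminal 750.55 + freight 3148.74 + insurance 189.16 + brokerage 291.24 + duty 13490.59 = 17870.28
Landed cost = invoice 54566.29 + 17870.28 = 72436.57

Total landed cost: CHF 72436.57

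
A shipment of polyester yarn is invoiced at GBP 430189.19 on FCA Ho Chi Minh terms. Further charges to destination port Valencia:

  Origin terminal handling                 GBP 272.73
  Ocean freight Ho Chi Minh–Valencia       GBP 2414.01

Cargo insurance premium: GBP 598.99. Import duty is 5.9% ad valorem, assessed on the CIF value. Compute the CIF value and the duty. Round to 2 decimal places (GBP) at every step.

CIF value: GBP 433474.92; import duty: GBP 25575.02

CIF = FCA price + pre-shipment costs + freight + insurance
CIF = 430189.19 + 272.73 + 2414.01 + 598.99 = 433474.92
Import duty = 433474.92 × 5.9% = 25575.02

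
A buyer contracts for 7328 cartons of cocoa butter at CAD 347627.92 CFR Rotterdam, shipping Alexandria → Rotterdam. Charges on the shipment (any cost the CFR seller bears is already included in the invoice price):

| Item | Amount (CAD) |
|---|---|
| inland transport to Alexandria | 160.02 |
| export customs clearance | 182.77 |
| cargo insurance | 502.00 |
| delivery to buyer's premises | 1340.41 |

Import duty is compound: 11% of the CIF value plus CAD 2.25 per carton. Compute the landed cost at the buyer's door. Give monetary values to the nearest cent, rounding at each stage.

CFR: the seller pays costs through ocean freight to the destination port, but not insurance.
Already in the invoice (seller's account under CFR): inland to port, export clearance — exclude.
CIF value = CFR price + insurance = 347627.92 + 502.00 = 348129.92
Ad valorem component: 348129.92 × 11% = 38294.29
Specific component: 7328 × 2.25 = 16488.00
Import duty = 38294.29 + 16488.00 = 54782.29
Buyer bears: insurance 502.00 + delivery 1340.41 + duty 54782.29 = 56624.70
Landed cost = invoice 347627.92 + 56624.70 = 404252.62

Total landed cost: CAD 404252.62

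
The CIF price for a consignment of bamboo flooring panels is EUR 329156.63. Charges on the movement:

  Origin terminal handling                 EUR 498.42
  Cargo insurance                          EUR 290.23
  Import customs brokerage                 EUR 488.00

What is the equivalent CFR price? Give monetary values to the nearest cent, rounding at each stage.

CFR price: EUR 328866.40

Not relevant to the conversion: origin terminal — on the seller under both CIF and CFR; already in the CIF price and stays in the CFR price. brokerage — on the buyer under both terms; not part of either seller's price.
From CIF to CFR, the seller no longer bears: insurance.
CFR price = 329156.63 − 290.23 = 328866.40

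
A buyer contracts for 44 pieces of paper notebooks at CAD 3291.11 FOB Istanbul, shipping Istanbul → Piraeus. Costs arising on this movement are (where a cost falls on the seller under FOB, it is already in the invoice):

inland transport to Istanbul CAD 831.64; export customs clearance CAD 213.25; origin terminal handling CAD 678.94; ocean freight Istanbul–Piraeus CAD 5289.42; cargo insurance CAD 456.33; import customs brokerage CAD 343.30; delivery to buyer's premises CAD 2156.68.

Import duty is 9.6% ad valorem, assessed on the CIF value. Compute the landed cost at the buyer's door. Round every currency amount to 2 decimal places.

FOB: the seller bears costs until goods are on board at the origin port; the buyer bears freight, insurance and all costs thereafter.
Already in the invoice (seller's account under FOB): inland to port, export clearance, origin terminal — exclude.
CIF value = FOB price + freight + insurance = 3291.11 + 5289.42 + 456.33 = 9036.86
Import duty = 9036.86 × 9.6% = 867.54
Buyer bears: freight 5289.42 + insurance 456.33 + brokerage 343.30 + delivery 2156.68 + duty 867.54 = 9113.27
Landed cost = invoice 3291.11 + 9113.27 = 12404.38

Total landed cost: CAD 12404.38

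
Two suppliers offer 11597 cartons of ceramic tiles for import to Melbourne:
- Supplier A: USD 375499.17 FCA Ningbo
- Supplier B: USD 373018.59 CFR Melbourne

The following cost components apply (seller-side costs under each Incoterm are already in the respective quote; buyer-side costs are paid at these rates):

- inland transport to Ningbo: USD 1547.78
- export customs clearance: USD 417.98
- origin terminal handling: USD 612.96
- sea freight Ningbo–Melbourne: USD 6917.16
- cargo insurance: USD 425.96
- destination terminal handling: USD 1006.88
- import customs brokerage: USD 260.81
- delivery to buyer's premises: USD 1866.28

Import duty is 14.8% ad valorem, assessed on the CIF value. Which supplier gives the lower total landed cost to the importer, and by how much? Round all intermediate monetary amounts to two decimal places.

Supplier B is cheaper by USD 11492.29

Supplier A (FCA):
CIF value = FCA price + origin terminal + freight + insurance = 375499.17 + 612.96 + 6917.16 + 425.96 = 383455.25
Import duty = 383455.25 × 14.8% = 56751.38
Buyer bears (A): 612.96 + 6917.16 + 425.96 + 1006.88 + 260.81 + 1866.28 = 11090.05
Landed cost (A) = invoice 375499.17 + 11090.05 + duty 56751.38 = 443340.60
Supplier B (CFR):
CIF value = CFR price + insurance = 373018.59 + 425.96 = 373444.55
Import duty = 373444.55 × 14.8% = 55269.79
Buyer bears (B): 425.96 + 1006.88 + 260.81 + 1866.28 = 3559.93
Landed cost (B) = invoice 373018.59 + 3559.93 + duty 55269.79 = 431848.31
Difference = |443340.60 − 431848.31| = 11492.29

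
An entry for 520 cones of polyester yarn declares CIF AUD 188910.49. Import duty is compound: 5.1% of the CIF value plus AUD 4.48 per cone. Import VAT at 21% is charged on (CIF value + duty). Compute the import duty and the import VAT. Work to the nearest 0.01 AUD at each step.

Import duty: AUD 11964.03; import VAT: AUD 42183.65

Ad valorem component: 188910.49 × 5.1% = 9634.43
Specific component: 520 × 4.48 = 2329.60
Import duty = 9634.43 + 2329.60 = 11964.03
VAT base = CIF + duty = 188910.49 + 11964.03 = 200874.52
Import VAT = 200874.52 × 21% = 42183.65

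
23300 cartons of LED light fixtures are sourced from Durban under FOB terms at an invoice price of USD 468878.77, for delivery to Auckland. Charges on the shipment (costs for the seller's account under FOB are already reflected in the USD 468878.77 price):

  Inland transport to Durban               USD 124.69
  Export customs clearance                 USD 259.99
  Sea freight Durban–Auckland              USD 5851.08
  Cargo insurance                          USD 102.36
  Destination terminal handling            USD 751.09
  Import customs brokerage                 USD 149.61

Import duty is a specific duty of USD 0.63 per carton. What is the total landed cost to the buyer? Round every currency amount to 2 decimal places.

FOB: the seller bears costs until goods are on board at the origin port; the buyer bears freight, insurance and all costs thereafter.
Already in the invoice (seller's account under FOB): inland to port, export clearance — exclude.
CIF value = FOB price + freight + insurance = 468878.77 + 5851.08 + 102.36 = 474832.21
Import duty = 23300 × 0.63 = 14679.00
Buyer bears: freight 5851.08 + insurance 102.36 + destination terminal 751.09 + brokerage 149.61 + duty 14679.00 = 21533.14
Landed cost = invoice 468878.77 + 21533.14 = 490411.91

Total landed cost: USD 490411.91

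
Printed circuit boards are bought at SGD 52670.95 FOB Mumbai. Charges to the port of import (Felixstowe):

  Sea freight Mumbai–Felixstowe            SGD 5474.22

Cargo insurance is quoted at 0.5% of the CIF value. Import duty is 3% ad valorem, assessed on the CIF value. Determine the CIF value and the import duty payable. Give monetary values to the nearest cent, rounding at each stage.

Let C be the CIF value. C = FOB price + freight + 0.5% × C
C − 0.5% × C = 52670.95 + 5474.22
0.995 × C = 58145.17
C = 58145.17 / 0.995 = 58437.36
Insurance premium = 0.5% × 58437.36 = 292.19
Import duty = 58437.36 × 3% = 1753.12

CIF value: SGD 58437.36; import duty: SGD 1753.12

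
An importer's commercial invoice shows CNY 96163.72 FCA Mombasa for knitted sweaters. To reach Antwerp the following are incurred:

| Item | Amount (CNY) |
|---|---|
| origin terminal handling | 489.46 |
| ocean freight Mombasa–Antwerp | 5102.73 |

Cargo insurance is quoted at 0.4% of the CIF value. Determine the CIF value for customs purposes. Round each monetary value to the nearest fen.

CIF value: CNY 102164.57

Let C be the CIF value. C = FCA price + pre-shipment costs + freight + 0.4% × C
C − 0.4% × C = 96163.72 + 489.46 + 5102.73
0.996 × C = 101755.91
C = 101755.91 / 0.996 = 102164.57
Insurance premium = 0.4% × 102164.57 = 408.66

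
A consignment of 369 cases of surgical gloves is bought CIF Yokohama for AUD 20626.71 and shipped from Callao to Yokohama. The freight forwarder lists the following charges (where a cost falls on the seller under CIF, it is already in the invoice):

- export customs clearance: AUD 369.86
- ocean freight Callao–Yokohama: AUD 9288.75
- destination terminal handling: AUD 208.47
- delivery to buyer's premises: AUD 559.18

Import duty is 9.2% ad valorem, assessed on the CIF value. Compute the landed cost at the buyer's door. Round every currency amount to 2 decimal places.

CIF: the seller pays costs through ocean freight and marine insurance to the destination port.
Already in the invoice (seller's account under CIF): export clearance, freight — exclude.
The CIF price already equals the CIF value: 20626.71
Import duty = 20626.71 × 9.2% = 1897.66
Buyer bears: destination terminal 208.47 + delivery 559.18 + duty 1897.66 = 2665.31
Landed cost = invoice 20626.71 + 2665.31 = 23292.02

Total landed cost: AUD 23292.02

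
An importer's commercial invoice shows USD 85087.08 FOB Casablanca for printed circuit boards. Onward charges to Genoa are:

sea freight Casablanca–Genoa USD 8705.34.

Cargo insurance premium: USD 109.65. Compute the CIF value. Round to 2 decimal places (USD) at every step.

CIF value: USD 93902.07

CIF = FOB price + freight + insurance
CIF = 85087.08 + 8705.34 + 109.65 = 93902.07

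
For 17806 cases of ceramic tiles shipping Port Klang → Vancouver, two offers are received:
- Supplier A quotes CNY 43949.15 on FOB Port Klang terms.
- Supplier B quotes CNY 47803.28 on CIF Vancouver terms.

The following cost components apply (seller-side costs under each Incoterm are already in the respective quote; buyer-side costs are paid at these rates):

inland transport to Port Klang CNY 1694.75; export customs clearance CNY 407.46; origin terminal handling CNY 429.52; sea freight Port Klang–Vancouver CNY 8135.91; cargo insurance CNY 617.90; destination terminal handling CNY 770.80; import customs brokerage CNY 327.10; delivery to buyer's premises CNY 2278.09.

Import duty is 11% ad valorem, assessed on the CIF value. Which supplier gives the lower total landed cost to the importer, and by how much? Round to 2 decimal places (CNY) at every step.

Supplier A (FOB):
CIF value = FOB price + freight + insurance = 43949.15 + 8135.91 + 617.90 = 52702.96
Import duty = 52702.96 × 11% = 5797.33
Buyer bears (A): 8135.91 + 617.90 + 770.80 + 327.10 + 2278.09 = 12129.80
Landed cost (A) = invoice 43949.15 + 12129.80 + duty 5797.33 = 61876.28
Supplier B (CIF):
The CIF price already equals the CIF value: 47803.28
Import duty = 47803.28 × 11% = 5258.36
Buyer bears (B): 770.80 + 327.10 + 2278.09 = 3375.99
Landed cost (B) = invoice 47803.28 + 3375.99 + duty 5258.36 = 56437.63
Difference = |61876.28 − 56437.63| = 5438.65

Supplier B is cheaper by CNY 5438.65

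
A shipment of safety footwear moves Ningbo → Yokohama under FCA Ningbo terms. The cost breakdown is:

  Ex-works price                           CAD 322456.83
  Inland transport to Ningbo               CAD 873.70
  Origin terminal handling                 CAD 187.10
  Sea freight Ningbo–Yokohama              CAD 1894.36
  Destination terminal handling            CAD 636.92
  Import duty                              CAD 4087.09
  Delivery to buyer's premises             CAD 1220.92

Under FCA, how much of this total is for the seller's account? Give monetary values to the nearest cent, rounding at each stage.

Seller's account: CAD 323330.53

FCA: the seller delivers export-cleared goods to the carrier; the buyer bears costs from that point.
Seller's account: goods 322456.83 + inland to port 873.70 = 323330.53
Buyer's account: origin terminal 187.10 + freight 1894.36 + destination terminal 636.92 + duty 4087.09 + delivery 1220.92 = 8026.39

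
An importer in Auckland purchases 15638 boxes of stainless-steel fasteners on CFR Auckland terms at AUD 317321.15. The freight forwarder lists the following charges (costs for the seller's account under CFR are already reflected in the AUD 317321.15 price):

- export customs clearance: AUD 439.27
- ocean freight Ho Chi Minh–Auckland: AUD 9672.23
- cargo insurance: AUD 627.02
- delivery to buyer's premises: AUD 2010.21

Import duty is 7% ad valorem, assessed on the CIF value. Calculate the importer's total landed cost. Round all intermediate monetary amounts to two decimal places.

CFR: the seller pays costs through ocean freight to the destination port, but not insurance.
Already in the invoice (seller's account under CFR): export clearance, freight — exclude.
CIF value = CFR price + insurance = 317321.15 + 627.02 = 317948.17
Import duty = 317948.17 × 7% = 22256.37
Buyer bears: insurance 627.02 + delivery 2010.21 + duty 22256.37 = 24893.60
Landed cost = invoice 317321.15 + 24893.60 = 342214.75

Total landed cost: AUD 342214.75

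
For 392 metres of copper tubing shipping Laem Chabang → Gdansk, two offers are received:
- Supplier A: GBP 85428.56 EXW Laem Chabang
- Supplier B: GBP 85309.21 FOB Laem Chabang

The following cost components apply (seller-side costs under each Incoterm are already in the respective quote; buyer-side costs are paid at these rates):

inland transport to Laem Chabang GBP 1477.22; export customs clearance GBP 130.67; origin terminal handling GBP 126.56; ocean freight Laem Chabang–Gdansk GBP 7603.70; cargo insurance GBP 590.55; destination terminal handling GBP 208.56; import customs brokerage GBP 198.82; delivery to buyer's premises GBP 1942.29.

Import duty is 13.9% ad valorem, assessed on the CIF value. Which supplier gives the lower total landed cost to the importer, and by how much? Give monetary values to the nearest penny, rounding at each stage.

Supplier B is cheaper by GBP 2111.48

Supplier A (EXW):
CIF value = EXW price + inland to port + export clearance + origin terminal + freight + insurance = 85428.56 + 1477.22 + 130.67 + 126.56 + 7603.70 + 590.55 = 95357.26
Import duty = 95357.26 × 13.9% = 13254.66
Buyer bears (A): 1477.22 + 130.67 + 126.56 + 7603.70 + 590.55 + 208.56 + 198.82 + 1942.29 = 12278.37
Landed cost (A) = invoice 85428.56 + 12278.37 + duty 13254.66 = 110961.59
Supplier B (FOB):
CIF value = FOB price + freight + insurance = 85309.21 + 7603.70 + 590.55 = 93503.46
Import duty = 93503.46 × 13.9% = 12996.98
Buyer bears (B): 7603.70 + 590.55 + 208.56 + 198.82 + 1942.29 = 10543.92
Landed cost (B) = invoice 85309.21 + 10543.92 + duty 12996.98 = 108850.11
Difference = |110961.59 − 108850.11| = 2111.48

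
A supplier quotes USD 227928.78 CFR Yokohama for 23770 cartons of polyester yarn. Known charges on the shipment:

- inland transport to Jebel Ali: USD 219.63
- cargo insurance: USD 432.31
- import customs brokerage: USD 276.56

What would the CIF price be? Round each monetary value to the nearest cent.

CIF price: USD 228361.09

Not relevant to the conversion: inland to port — on the seller under both CFR and CIF; already in the CFR price and stays in the CIF price. brokerage — on the buyer under both terms; not part of either seller's price.
From CFR to CIF, the seller additionally bears: insurance.
CIF price = 227928.78 + 432.31 = 228361.09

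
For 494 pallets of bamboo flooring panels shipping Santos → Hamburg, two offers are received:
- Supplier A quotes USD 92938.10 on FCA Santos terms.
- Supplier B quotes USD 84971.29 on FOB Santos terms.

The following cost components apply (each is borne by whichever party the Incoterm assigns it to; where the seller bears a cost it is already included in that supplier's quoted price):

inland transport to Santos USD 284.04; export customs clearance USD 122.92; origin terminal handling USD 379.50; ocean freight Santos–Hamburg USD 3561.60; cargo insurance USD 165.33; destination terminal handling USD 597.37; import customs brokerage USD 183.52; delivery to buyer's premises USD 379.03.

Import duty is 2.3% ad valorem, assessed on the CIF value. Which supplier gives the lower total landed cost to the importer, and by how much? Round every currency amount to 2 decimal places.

Supplier B is cheaper by USD 8538.27

Supplier A (FCA):
CIF value = FCA price + origin terminal + freight + insurance = 92938.10 + 379.50 + 3561.60 + 165.33 = 97044.53
Import duty = 97044.53 × 2.3% = 2232.02
Buyer bears (A): 379.50 + 3561.60 + 165.33 + 597.37 + 183.52 + 379.03 = 5266.35
Landed cost (A) = invoice 92938.10 + 5266.35 + duty 2232.02 = 100436.47
Supplier B (FOB):
CIF value = FOB price + freight + insurance = 84971.29 + 3561.60 + 165.33 = 88698.22
Import duty = 88698.22 × 2.3% = 2040.06
Buyer bears (B): 3561.60 + 165.33 + 597.37 + 183.52 + 379.03 = 4886.85
Landed cost (B) = invoice 84971.29 + 4886.85 + duty 2040.06 = 91898.20
Difference = |100436.47 − 91898.20| = 8538.27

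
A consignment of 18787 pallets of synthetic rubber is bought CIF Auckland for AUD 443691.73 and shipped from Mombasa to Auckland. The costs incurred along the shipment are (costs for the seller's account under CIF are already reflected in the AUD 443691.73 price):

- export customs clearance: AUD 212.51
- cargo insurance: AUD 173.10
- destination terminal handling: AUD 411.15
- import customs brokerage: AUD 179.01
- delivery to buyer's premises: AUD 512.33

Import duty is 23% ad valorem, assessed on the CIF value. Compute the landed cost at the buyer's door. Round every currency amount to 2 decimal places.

Total landed cost: AUD 546843.32

CIF: the seller pays costs through ocean freight and marine insurance to the destination port.
Already in the invoice (seller's account under CIF): export clearance, insurance — exclude.
The CIF price already equals the CIF value: 443691.73
Import duty = 443691.73 × 23% = 102049.10
Buyer bears: destination terminal 411.15 + brokerage 179.01 + delivery 512.33 + duty 102049.10 = 103151.59
Landed cost = invoice 443691.73 + 103151.59 = 546843.32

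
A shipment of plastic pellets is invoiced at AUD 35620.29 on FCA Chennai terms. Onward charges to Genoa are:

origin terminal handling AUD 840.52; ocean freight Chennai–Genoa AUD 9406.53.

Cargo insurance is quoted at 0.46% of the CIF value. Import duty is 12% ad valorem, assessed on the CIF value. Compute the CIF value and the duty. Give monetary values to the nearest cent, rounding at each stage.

Let C be the CIF value. C = FCA price + pre-shipment costs + freight + 0.46% × C
C − 0.46% × C = 35620.29 + 840.52 + 9406.53
0.9954 × C = 45867.34
C = 45867.34 / 0.9954 = 46079.30
Insurance premium = 0.46% × 46079.30 = 211.96
Import duty = 46079.30 × 12% = 5529.52

CIF value: AUD 46079.30; import duty: AUD 5529.52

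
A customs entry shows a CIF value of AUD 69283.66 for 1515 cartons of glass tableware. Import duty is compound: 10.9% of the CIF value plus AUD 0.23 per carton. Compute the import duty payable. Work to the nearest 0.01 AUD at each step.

Import duty: AUD 7900.37

Ad valorem component: 69283.66 × 10.9% = 7551.92
Specific component: 1515 × 0.23 = 348.45
Import duty = 7551.92 + 348.45 = 7900.37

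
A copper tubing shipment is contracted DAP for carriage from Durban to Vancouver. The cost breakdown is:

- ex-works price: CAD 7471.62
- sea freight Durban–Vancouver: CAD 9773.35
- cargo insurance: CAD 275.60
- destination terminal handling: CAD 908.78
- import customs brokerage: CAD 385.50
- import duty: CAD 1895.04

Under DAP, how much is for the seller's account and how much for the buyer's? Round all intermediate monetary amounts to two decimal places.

Seller: CAD 18429.35; buyer: CAD 2280.54

DAP: the seller bears all costs to the named destination except import duty and clearance.
Seller's account: goods 7471.62 + freight 9773.35 + insurance 275.60 + destination terminal 908.78 = 18429.35
Buyer's account: brokerage 385.50 + duty 1895.04 = 2280.54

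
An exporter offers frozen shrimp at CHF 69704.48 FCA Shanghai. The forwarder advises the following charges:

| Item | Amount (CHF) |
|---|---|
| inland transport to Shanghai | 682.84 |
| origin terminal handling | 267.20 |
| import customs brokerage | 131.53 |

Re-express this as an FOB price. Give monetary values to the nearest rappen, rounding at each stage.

Not relevant to the conversion: inland to port — on the seller under both FCA and FOB; already in the FCA price and stays in the FOB price. brokerage — on the buyer under both terms; not part of either seller's price.
From FCA to FOB, the seller additionally bears: origin terminal.
FOB price = 69704.48 + 267.20 = 69971.68

FOB price: CHF 69971.68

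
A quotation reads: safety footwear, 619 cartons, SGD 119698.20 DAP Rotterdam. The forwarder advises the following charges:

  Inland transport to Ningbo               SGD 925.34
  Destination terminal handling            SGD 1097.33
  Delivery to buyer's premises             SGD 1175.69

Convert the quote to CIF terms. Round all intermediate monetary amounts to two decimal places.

CIF price: SGD 117425.18

Not relevant to the conversion: inland to port — on the seller under both DAP and CIF; already in the DAP price and stays in the CIF price.
From DAP to CIF, the seller no longer bears: destination terminal, delivery.
CIF price = 119698.20 − 1097.33 − 1175.69 = 117425.18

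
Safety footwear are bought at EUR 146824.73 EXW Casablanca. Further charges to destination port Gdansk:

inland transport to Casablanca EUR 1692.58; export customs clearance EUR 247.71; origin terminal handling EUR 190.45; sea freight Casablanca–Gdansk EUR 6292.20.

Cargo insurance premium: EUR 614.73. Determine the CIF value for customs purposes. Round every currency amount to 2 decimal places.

CIF = EXW price + pre-shipment costs + freight + insurance
CIF = 146824.73 + 1692.58 + 247.71 + 190.45 + 6292.20 + 614.73 = 155862.40

CIF value: EUR 155862.40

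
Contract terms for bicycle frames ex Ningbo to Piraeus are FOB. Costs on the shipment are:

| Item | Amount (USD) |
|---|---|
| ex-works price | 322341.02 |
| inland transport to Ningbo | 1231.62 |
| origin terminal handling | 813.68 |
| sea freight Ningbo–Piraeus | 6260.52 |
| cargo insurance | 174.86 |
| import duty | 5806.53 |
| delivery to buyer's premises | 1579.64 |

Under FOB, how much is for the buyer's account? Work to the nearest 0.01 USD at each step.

Buyer's account: USD 13821.55

FOB: the seller bears costs until goods are on board at the origin port; the buyer bears freight, insurance and all costs thereafter.
Seller's account: goods 322341.02 + inland to port 1231.62 + origin terminal 813.68 = 324386.32
Buyer's account: freight 6260.52 + insurance 174.86 + duty 5806.53 + delivery 1579.64 = 13821.55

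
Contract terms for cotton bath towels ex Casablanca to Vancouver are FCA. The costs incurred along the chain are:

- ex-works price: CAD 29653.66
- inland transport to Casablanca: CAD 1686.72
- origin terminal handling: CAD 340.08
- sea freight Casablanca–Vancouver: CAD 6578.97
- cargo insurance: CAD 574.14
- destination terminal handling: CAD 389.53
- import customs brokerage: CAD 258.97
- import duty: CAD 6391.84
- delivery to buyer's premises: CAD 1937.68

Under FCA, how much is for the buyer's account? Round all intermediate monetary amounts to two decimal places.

Buyer's account: CAD 16471.21

FCA: the seller delivers export-cleared goods to the carrier; the buyer bears costs from that point.
Seller's account: goods 29653.66 + inland to port 1686.72 = 31340.38
Buyer's account: origin terminal 340.08 + freight 6578.97 + insurance 574.14 + destination terminal 389.53 + brokerage 258.97 + duty 6391.84 + delivery 1937.68 = 16471.21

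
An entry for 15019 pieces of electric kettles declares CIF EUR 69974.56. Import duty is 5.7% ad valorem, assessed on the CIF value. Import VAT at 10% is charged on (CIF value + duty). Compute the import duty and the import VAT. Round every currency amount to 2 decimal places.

Import duty = 69974.56 × 5.7% = 3988.55
VAT base = CIF + duty = 69974.56 + 3988.55 = 73963.11
Import VAT = 73963.11 × 10% = 7396.31

Import duty: EUR 3988.55; import VAT: EUR 7396.31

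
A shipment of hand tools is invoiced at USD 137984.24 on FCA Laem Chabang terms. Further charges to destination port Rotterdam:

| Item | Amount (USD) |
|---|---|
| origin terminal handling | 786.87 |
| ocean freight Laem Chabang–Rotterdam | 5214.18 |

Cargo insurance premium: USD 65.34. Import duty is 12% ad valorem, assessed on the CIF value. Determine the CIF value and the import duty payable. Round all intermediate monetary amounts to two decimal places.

CIF = FCA price + pre-shipment costs + freight + insurance
CIF = 137984.24 + 786.87 + 5214.18 + 65.34 = 144050.63
Import duty = 144050.63 × 12% = 17286.08

CIF value: USD 144050.63; import duty: USD 17286.08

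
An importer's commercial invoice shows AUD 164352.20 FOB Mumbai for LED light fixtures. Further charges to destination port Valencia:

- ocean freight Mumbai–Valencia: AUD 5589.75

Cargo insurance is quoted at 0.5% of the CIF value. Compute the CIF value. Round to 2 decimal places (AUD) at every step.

CIF value: AUD 170795.93

Let C be the CIF value. C = FOB price + freight + 0.5% × C
C − 0.5% × C = 164352.20 + 5589.75
0.995 × C = 169941.95
C = 169941.95 / 0.995 = 170795.93
Insurance premium = 0.5% × 170795.93 = 853.98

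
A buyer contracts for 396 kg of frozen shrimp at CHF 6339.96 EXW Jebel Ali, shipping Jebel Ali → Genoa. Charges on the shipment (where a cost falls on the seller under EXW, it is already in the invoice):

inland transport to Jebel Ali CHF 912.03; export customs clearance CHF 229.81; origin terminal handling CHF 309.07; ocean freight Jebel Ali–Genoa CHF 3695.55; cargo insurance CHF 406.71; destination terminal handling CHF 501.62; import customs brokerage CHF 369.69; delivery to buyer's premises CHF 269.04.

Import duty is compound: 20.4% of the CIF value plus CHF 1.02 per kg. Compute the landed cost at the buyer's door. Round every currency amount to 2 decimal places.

EXW: the seller makes goods available at their premises; the buyer bears all onward costs.
CIF value = EXW price + inland to port + export clearance + origin terminal + freight + insurance = 6339.96 + 912.03 + 229.81 + 309.07 + 3695.55 + 406.71 = 11893.13
Ad valorem component: 11893.13 × 20.4% = 2426.20
Specific component: 396 × 1.02 = 403.92
Import duty = 2426.20 + 403.92 = 2830.12
Buyer bears: inland to port 912.03 + export clearance 229.81 + origin terminal 309.07 + freight 3695.55 + insurance 406.71 + destination terminal 501.62 + brokerage 369.69 + delivery 269.04 + duty 2830.12 = 9523.64
Landed cost = invoice 6339.96 + 9523.64 = 15863.60

Total landed cost: CHF 15863.60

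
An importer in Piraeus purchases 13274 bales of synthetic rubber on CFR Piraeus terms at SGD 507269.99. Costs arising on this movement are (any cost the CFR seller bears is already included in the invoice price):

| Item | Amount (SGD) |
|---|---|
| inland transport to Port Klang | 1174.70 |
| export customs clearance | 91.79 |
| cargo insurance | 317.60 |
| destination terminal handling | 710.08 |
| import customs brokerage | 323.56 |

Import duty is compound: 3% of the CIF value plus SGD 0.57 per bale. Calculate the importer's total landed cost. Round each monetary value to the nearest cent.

CFR: the seller pays costs through ocean freight to the destination port, but not insurance.
Already in the invoice (seller's account under CFR): inland to port, export clearance — exclude.
CIF value = CFR price + insurance = 507269.99 + 317.60 = 507587.59
Ad valorem component: 507587.59 × 3% = 15227.63
Specific component: 13274 × 0.57 = 7566.18
Import duty = 15227.63 + 7566.18 = 22793.81
Buyer bears: insurance 317.60 + destination terminal 710.08 + brokerage 323.56 + duty 22793.81 = 24145.05
Landed cost = invoice 507269.99 + 24145.05 = 531415.04

Total landed cost: SGD 531415.04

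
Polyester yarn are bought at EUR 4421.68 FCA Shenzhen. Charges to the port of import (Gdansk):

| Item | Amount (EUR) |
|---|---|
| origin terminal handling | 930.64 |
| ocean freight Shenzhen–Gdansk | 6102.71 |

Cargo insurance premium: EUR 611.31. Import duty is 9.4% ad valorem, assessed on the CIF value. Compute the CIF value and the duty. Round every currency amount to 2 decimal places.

CIF = FCA price + pre-shipment costs + freight + insurance
CIF = 4421.68 + 930.64 + 6102.71 + 611.31 = 12066.34
Import duty = 12066.34 × 9.4% = 1134.24

CIF value: EUR 12066.34; import duty: EUR 1134.24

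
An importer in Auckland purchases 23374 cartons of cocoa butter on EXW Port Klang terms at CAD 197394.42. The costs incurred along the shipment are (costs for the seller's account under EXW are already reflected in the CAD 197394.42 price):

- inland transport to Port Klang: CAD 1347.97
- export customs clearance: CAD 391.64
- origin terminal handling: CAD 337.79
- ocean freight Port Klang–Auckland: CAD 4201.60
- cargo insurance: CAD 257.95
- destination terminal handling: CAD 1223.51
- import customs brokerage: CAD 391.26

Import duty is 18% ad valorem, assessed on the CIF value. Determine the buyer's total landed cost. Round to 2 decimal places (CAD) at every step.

EXW: the seller makes goods available at their premises; the buyer bears all onward costs.
CIF value = EXW price + inland to port + export clearance + origin terminal + freight + insurance = 197394.42 + 1347.97 + 391.64 + 337.79 + 4201.60 + 257.95 = 203931.37
Import duty = 203931.37 × 18% = 36707.65
Buyer bears: inland to port 1347.97 + export clearance 391.64 + origin terminal 337.79 + freight 4201.60 + insurance 257.95 + destination terminal 1223.51 + brokerage 391.26 + duty 36707.65 = 44859.37
Landed cost = invoice 197394.42 + 44859.37 = 242253.79

Total landed cost: CAD 242253.79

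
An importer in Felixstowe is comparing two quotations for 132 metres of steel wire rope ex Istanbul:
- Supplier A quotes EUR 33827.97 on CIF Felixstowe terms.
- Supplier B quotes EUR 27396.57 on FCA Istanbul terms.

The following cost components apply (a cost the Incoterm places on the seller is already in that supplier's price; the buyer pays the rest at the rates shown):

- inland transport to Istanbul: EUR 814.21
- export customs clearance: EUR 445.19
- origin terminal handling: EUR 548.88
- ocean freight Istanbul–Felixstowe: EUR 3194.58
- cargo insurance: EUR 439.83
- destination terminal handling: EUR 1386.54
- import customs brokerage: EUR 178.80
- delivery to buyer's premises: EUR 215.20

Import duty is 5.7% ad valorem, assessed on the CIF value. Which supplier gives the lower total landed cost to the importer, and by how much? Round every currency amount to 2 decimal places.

Supplier A (CIF):
The CIF price already equals the CIF value: 33827.97
Import duty = 33827.97 × 5.7% = 1928.19
Buyer bears (A): 1386.54 + 178.80 + 215.20 = 1780.54
Landed cost (A) = invoice 33827.97 + 1780.54 + duty 1928.19 = 37536.70
Supplier B (FCA):
CIF value = FCA price + origin terminal + freight + insurance = 27396.57 + 548.88 + 3194.58 + 439.83 = 31579.86
Import duty = 31579.86 × 5.7% = 1800.05
Buyer bears (B): 548.88 + 3194.58 + 439.83 + 1386.54 + 178.80 + 215.20 = 5963.83
Landed cost (B) = invoice 27396.57 + 5963.83 + duty 1800.05 = 35160.45
Difference = |37536.70 − 35160.45| = 2376.25

Supplier B is cheaper by EUR 2376.25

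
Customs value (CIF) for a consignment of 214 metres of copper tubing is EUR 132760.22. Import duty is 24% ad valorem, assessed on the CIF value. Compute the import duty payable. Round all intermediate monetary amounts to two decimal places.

Import duty = 132760.22 × 24% = 31862.45

Import duty: EUR 31862.45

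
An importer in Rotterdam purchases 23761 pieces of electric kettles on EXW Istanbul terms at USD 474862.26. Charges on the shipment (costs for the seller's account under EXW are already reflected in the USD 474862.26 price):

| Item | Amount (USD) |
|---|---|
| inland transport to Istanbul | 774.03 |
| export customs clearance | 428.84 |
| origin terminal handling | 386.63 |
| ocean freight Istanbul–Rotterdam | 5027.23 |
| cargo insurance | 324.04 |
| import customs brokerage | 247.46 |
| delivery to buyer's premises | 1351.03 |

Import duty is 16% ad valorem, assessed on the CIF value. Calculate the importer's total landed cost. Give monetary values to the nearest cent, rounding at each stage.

EXW: the seller makes goods available at their premises; the buyer bears all onward costs.
CIF value = EXW price + inland to port + export clearance + origin terminal + freight + insurance = 474862.26 + 774.03 + 428.84 + 386.63 + 5027.23 + 324.04 = 481803.03
Import duty = 481803.03 × 16% = 77088.48
Buyer bears: inland to port 774.03 + export clearance 428.84 + origin terminal 386.63 + freight 5027.23 + insurance 324.04 + brokerage 247.46 + delivery 1351.03 + duty 77088.48 = 85627.74
Landed cost = invoice 474862.26 + 85627.74 = 560490.00

Total landed cost: USD 560490.00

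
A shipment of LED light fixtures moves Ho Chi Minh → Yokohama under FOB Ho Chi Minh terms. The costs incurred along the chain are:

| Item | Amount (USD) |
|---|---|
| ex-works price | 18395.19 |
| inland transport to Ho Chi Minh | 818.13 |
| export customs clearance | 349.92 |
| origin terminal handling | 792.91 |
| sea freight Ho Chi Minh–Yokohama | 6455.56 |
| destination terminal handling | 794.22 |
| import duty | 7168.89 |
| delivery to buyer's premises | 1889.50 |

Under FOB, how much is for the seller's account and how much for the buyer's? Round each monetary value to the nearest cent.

FOB: the seller bears costs until goods are on board at the origin port; the buyer bears freight, insurance and all costs thereafter.
Seller's account: goods 18395.19 + inland to port 818.13 + export clearance 349.92 + origin terminal 792.91 = 20356.15
Buyer's account: freight 6455.56 + destination terminal 794.22 + duty 7168.89 + delivery 1889.50 = 16308.17

Seller: USD 20356.15; buyer: USD 16308.17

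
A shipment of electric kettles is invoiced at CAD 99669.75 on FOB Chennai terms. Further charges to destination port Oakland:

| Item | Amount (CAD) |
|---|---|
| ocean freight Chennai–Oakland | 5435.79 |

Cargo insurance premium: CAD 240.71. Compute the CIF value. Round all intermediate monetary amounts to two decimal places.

CIF = FOB price + freight + insurance
CIF = 99669.75 + 5435.79 + 240.71 = 105346.25

CIF value: CAD 105346.25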